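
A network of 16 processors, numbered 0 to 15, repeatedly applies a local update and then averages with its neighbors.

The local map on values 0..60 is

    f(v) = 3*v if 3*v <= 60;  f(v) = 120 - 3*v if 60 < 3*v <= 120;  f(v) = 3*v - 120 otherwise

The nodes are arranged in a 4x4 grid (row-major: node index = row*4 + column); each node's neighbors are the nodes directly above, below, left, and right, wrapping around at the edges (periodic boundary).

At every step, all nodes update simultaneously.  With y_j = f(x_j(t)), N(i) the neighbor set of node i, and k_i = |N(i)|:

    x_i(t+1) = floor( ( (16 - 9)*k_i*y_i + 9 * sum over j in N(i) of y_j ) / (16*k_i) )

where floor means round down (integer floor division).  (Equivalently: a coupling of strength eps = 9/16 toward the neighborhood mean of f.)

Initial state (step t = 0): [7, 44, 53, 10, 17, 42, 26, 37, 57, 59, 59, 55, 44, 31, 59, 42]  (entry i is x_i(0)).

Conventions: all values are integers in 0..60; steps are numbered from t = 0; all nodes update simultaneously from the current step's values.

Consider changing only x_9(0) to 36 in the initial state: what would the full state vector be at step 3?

Simulating step by step:
t=0: [7, 44, 53, 10, 17, 42, 26, 37, 57, 36, 59, 55, 44, 31, 59, 42]
t=1: [23, 18, 36, 23, 34, 19, 33, 27, 39, 25, 46, 36, 20, 24, 43, 22]
t=2: [48, 47, 24, 44, 28, 44, 26, 31, 20, 37, 20, 21, 48, 44, 22, 42]
t=3: [23, 22, 39, 20, 33, 20, 39, 32, 43, 24, 49, 46, 24, 20, 41, 23]

Answer: [23, 22, 39, 20, 33, 20, 39, 32, 43, 24, 49, 46, 24, 20, 41, 23]
Key observation: This trace re-runs the system from the modified initial state.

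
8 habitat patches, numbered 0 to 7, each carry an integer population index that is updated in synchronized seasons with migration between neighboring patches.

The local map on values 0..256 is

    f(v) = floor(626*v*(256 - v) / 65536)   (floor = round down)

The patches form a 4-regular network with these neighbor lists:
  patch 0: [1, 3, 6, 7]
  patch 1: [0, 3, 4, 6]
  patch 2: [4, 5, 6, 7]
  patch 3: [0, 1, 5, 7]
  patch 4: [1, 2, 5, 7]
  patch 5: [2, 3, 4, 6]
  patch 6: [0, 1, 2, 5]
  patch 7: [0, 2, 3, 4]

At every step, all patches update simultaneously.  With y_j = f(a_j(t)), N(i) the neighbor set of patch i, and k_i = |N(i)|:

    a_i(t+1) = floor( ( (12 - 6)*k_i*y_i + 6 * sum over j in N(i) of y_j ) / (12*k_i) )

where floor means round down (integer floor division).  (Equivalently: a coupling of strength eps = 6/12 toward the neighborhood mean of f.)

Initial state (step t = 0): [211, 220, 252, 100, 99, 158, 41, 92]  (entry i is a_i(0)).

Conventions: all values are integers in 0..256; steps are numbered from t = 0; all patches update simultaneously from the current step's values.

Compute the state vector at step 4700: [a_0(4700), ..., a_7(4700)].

Simulating step by step:
t=0: [211, 220, 252, 100, 99, 158, 41, 92]
t=1: [101, 96, 69, 131, 120, 122, 82, 121]
t=2: [148, 147, 136, 153, 150, 149, 139, 150]
t=3: [152, 152, 153, 151, 151, 152, 154, 151]
t=4: [150, 150, 150, 150, 150, 150, 150, 150]
t=5: [151, 151, 151, 151, 151, 151, 151, 151]
t=6: [151, 151, 151, 151, 151, 151, 151, 151]

Answer: [151, 151, 151, 151, 151, 151, 151, 151]
Key observation: The state at step 5, [151, 151, 151, 151, 151, 151, 151, 151], reappears at step 6: the system is in a cycle of period 1 from step 5 on.  Therefore the state at step 4700 equals the state at step 5 + ((4700 - 5) mod 1) = 5, which is [151, 151, 151, 151, 151, 151, 151, 151].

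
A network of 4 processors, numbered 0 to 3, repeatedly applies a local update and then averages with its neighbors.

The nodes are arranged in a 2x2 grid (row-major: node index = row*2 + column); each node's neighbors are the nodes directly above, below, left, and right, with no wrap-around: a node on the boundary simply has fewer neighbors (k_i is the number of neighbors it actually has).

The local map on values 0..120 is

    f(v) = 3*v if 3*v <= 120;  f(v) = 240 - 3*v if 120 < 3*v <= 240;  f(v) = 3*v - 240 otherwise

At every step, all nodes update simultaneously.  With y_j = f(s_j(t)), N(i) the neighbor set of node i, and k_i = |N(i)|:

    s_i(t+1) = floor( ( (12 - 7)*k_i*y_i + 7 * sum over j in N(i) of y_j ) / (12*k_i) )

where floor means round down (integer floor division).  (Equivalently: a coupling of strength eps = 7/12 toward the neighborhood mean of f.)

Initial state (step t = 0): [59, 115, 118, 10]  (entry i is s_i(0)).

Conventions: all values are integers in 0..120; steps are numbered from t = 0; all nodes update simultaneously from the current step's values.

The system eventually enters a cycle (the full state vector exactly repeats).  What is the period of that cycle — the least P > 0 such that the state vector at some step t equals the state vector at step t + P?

Simulating step by step:
t=0: [59, 115, 118, 10]
t=1: [90, 70, 74, 76]
t=2: [26, 24, 19, 19]
t=3: [70, 69, 63, 61]
t=4: [37, 39, 46, 48]
t=5: [110, 109, 102, 103]
t=6: [82, 82, 73, 73]
t=7: [10, 10, 16, 16]
t=8: [35, 35, 42, 42]
t=9: [107, 107, 111, 111]
t=10: [84, 84, 89, 89]
t=11: [16, 16, 22, 22]
t=12: [53, 53, 60, 60]
t=13: [74, 74, 66, 66]
t=14: [25, 25, 35, 35]
t=15: [83, 83, 96, 96]
t=16: [20, 20, 36, 36]
t=17: [74, 74, 94, 94]
t=18: [25, 25, 35, 35]

Answer: 4
Key observation: The state at step 14, [25, 25, 35, 35], reappears at step 18 — and no state repeats earlier — so the cycle the system enters has period 4.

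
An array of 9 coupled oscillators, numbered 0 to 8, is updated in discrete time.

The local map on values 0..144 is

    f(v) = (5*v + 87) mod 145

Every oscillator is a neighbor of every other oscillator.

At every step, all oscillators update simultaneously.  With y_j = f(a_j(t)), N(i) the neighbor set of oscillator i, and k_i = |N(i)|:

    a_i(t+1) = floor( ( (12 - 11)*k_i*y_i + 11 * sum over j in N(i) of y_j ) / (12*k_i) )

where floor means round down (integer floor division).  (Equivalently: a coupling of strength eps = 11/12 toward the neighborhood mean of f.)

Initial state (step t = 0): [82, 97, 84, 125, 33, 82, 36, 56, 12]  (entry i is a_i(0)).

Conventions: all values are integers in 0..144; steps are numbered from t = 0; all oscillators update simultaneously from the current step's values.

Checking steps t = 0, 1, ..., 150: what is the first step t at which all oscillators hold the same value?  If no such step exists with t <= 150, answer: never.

Simulating step by step:
t=0: [82, 97, 84, 125, 33, 82, 36, 56, 12]  (not all equal)
t=1: [86, 84, 86, 84, 85, 86, 84, 86, 88]  (not all equal)
t=2: [79, 79, 79, 79, 79, 79, 79, 79, 78]  (not all equal)
t=3: [46, 46, 46, 46, 46, 46, 46, 46, 46]  (all equal)

Answer: 3
Key observation: Synchronization is absorbing here: once all oscillators are equal they stay equal, and step 3 is the first all-equal step.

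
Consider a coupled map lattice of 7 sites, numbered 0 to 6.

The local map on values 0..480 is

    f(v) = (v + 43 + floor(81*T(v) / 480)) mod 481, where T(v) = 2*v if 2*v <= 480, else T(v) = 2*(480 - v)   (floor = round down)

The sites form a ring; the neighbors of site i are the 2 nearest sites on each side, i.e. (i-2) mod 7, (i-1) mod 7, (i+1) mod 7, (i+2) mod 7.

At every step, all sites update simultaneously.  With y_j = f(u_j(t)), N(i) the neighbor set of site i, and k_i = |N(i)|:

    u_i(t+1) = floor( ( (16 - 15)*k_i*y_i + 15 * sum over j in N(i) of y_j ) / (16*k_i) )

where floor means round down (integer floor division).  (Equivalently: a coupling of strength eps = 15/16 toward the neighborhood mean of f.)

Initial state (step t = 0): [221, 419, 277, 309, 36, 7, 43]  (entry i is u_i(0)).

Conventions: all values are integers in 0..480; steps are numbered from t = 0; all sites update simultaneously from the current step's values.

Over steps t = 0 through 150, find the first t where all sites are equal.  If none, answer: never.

Answer: 8
Key observation: Synchronization is absorbing here: once all sites are equal they stay equal, and step 8 is the first all-equal step.

Derivation:
t=0: [221, 419, 277, 309, 36, 7, 43]  (not all equal)
t=1: [147, 289, 220, 150, 228, 223, 119]  (not all equal)
t=2: [314, 264, 308, 348, 284, 262, 322]  (not all equal)
t=3: [397, 416, 405, 392, 408, 412, 392]  (not all equal)
t=4: [473, 468, 471, 475, 469, 468, 474]  (not all equal)
t=5: [35, 37, 35, 34, 36, 36, 34]  (not all equal)
t=6: [89, 88, 89, 90, 89, 89, 90]  (not all equal)
t=7: [161, 162, 161, 161, 162, 162, 161]  (not all equal)
t=8: [258, 258, 258, 258, 258, 258, 258]  (all equal)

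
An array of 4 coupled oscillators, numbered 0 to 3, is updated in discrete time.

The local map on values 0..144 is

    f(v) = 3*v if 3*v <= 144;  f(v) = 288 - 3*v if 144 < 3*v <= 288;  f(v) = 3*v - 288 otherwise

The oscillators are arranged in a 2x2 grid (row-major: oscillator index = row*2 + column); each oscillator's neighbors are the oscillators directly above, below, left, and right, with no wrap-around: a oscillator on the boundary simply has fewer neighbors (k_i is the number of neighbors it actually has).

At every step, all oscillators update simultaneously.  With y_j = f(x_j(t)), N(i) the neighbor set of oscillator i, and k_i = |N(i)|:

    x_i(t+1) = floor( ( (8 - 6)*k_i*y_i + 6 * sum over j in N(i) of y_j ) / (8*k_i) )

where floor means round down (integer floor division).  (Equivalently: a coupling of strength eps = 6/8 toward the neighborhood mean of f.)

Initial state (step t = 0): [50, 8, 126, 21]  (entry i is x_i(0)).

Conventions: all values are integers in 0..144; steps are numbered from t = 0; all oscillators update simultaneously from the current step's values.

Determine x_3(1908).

Answer: x_3(1908) = 63
Key observation: The state at step 24, [81, 81, 81, 81], reappears at step 32: the system is in a cycle of period 8 from step 24 on.  Therefore the state at step 1908 equals the state at step 24 + ((1908 - 24) mod 8) = 28, which is [63, 63, 63, 63].

Derivation:
t=0: [50, 8, 126, 21]
t=1: [77, 81, 97, 58]
t=2: [32, 75, 64, 46]
t=3: [83, 103, 111, 94]
t=4: [34, 22, 28, 26]
t=5: [81, 84, 88, 75]
t=6: [33, 49, 46, 38]
t=7: [129, 115, 114, 133]
t=8: [66, 93, 92, 69]
t=9: [30, 66, 67, 28]
t=10: [88, 87, 87, 87]
t=11: [26, 25, 25, 27]
t=12: [75, 78, 78, 76]
t=13: [56, 59, 59, 55]
t=14: [113, 118, 118, 114]
t=15: [62, 55, 55, 63]
t=16: [117, 106, 106, 117]
t=17: [38, 54, 54, 38]
t=18: [123, 117, 117, 123]
t=19: [67, 76, 76, 67]
t=20: [66, 80, 80, 66]
t=21: [58, 79, 79, 58]
t=22: [66, 98, 98, 66]
t=23: [27, 69, 69, 27]
t=24: [81, 81, 81, 81]
t=25: [45, 45, 45, 45]
t=26: [135, 135, 135, 135]
t=27: [117, 117, 117, 117]
t=28: [63, 63, 63, 63]
t=29: [99, 99, 99, 99]
t=30: [9, 9, 9, 9]
t=31: [27, 27, 27, 27]
t=32: [81, 81, 81, 81]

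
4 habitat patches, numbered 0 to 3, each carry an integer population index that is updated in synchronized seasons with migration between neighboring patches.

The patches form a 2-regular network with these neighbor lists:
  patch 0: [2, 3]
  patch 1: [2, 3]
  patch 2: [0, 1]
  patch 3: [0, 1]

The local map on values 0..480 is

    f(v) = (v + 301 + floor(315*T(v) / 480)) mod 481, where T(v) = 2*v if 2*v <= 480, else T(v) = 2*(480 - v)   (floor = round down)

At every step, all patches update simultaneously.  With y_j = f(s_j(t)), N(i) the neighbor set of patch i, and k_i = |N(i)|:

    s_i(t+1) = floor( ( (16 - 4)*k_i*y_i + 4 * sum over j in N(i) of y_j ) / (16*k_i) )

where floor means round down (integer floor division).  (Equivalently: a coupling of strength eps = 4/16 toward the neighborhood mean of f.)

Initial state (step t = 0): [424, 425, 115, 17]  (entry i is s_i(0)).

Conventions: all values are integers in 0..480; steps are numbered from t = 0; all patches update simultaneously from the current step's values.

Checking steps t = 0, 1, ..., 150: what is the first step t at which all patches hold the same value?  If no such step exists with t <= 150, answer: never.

Simulating step by step:
t=0: [424, 425, 115, 17]  (not all equal)
t=1: [290, 290, 143, 334]  (not all equal)
t=2: [331, 331, 202, 348]  (not all equal)
t=3: [338, 338, 301, 342]  (not all equal)
t=4: [345, 345, 352, 343]  (not all equal)
t=5: [341, 341, 340, 342]  (not all equal)
t=6: [343, 343, 343, 343]  (all equal)

Answer: 6
Key observation: Synchronization is absorbing here: once all patches are equal they stay equal, and step 6 is the first all-equal step.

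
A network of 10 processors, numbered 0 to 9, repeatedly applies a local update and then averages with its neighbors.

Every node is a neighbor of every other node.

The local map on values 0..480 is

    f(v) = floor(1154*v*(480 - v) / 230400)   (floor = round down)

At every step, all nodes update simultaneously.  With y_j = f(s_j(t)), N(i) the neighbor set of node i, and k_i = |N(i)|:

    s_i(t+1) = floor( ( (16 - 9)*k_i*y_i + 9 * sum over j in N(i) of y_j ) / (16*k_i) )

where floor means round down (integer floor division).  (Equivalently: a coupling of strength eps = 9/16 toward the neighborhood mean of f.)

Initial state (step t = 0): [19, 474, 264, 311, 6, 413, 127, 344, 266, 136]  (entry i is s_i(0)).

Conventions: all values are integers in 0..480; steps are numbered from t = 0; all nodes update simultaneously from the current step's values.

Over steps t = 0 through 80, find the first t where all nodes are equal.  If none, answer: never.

Answer: 4
Key observation: Synchronization is absorbing here: once all nodes are equal they stay equal, and step 4 is the first all-equal step.

Derivation:
t=0: [19, 474, 264, 311, 6, 413, 127, 344, 266, 136]  (not all equal)
t=1: [124, 113, 215, 207, 113, 160, 192, 196, 215, 196]  (not all equal)
t=2: [243, 238, 267, 267, 238, 257, 264, 265, 267, 265]  (not all equal)
t=3: [286, 286, 285, 285, 286, 286, 285, 285, 285, 285]  (not all equal)
t=4: [277, 277, 277, 277, 277, 277, 277, 277, 277, 277]  (all equal)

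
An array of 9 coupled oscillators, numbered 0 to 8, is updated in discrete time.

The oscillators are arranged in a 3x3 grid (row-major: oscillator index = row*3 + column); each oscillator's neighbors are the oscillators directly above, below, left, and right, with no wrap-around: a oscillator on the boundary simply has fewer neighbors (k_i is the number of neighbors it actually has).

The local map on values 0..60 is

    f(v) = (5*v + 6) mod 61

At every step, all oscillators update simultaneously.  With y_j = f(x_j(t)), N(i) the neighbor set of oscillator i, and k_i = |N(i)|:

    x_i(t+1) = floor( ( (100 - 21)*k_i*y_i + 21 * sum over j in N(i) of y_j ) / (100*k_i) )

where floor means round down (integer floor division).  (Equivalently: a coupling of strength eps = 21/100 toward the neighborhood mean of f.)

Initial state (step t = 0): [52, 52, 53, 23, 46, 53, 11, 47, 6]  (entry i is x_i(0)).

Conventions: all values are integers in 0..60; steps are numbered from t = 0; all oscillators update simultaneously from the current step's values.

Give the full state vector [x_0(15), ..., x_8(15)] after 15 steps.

Simulating step by step:
t=0: [52, 52, 53, 23, 46, 53, 11, 47, 6]
t=1: [25, 24, 26, 52, 50, 29, 12, 52, 37]
t=2: [9, 5, 14, 19, 13, 25, 8, 19, 11]
t=3: [47, 29, 16, 39, 14, 8, 44, 35, 5]
t=4: [50, 29, 27, 22, 19, 41, 42, 52, 35]
t=5: [18, 27, 20, 49, 38, 30, 34, 26, 51]
t=6: [30, 21, 41, 12, 14, 32, 44, 16, 18]
t=7: [32, 44, 31, 10, 18, 40, 37, 26, 34]
t=8: [45, 42, 37, 50, 34, 27, 13, 17, 46]
t=9: [42, 33, 11, 17, 47, 23, 12, 31, 47]
t=10: [34, 45, 11, 30, 55, 55, 11, 39, 56]
t=11: [51, 44, 8, 33, 36, 34, 5, 19, 38]
t=12: [23, 38, 46, 42, 12, 47, 33, 34, 20]
t=13: [52, 18, 49, 34, 12, 53, 47, 49, 47]
t=14: [26, 30, 12, 48, 10, 26, 52, 14, 49]
t=15: [14, 32, 8, 8, 47, 15, 19, 17, 8]

Answer: [14, 32, 8, 8, 47, 15, 19, 17, 8]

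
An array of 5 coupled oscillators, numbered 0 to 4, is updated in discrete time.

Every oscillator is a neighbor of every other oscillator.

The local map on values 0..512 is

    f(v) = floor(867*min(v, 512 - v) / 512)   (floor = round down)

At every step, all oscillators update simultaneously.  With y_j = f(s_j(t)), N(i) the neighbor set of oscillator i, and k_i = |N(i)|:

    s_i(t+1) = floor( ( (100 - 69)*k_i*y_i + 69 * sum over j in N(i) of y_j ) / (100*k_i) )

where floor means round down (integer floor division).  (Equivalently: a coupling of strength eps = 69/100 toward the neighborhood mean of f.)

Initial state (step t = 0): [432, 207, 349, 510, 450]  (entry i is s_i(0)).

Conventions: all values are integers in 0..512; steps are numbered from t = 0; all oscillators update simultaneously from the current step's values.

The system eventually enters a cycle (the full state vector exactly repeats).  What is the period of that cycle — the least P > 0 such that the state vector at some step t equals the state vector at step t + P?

Simulating step by step:
t=0: [432, 207, 349, 510, 450]
t=1: [168, 197, 187, 150, 164]
t=2: [291, 298, 295, 287, 290]
t=3: [372, 370, 371, 373, 372]
t=4: [237, 237, 237, 237, 237]
t=5: [401, 401, 401, 401, 401]
t=6: [187, 187, 187, 187, 187]
t=7: [316, 316, 316, 316, 316]
t=8: [331, 331, 331, 331, 331]
t=9: [306, 306, 306, 306, 306]
t=10: [348, 348, 348, 348, 348]
t=11: [277, 277, 277, 277, 277]
t=12: [397, 397, 397, 397, 397]
t=13: [194, 194, 194, 194, 194]
t=14: [328, 328, 328, 328, 328]
t=15: [311, 311, 311, 311, 311]
t=16: [340, 340, 340, 340, 340]
t=17: [291, 291, 291, 291, 291]
t=18: [374, 374, 374, 374, 374]
t=19: [233, 233, 233, 233, 233]
t=20: [394, 394, 394, 394, 394]
t=21: [199, 199, 199, 199, 199]
t=22: [336, 336, 336, 336, 336]
t=23: [298, 298, 298, 298, 298]
t=24: [362, 362, 362, 362, 362]
t=25: [254, 254, 254, 254, 254]
t=26: [430, 430, 430, 430, 430]
t=27: [138, 138, 138, 138, 138]
t=28: [233, 233, 233, 233, 233]

Answer: 9
Key observation: The state at step 19, [233, 233, 233, 233, 233], reappears at step 28 — and no state repeats earlier — so the cycle the system enters has period 9.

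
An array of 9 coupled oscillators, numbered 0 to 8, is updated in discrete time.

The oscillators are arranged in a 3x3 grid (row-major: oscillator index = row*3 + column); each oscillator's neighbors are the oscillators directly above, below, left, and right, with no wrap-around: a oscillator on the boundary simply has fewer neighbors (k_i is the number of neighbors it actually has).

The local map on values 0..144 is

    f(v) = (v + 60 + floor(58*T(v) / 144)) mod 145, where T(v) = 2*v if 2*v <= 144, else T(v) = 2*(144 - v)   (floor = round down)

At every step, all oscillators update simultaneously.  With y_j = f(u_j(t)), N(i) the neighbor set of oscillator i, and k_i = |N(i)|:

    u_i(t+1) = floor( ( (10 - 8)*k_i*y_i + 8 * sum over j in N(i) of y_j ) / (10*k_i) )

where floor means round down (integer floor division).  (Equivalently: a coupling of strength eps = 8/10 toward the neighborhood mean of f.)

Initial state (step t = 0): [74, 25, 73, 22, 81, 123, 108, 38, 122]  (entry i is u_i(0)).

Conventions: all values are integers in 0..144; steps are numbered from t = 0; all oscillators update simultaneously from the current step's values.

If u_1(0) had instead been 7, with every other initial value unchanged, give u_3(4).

Answer: u_3(4) = 53
Key observation: This trace re-runs the system from the modified initial state.

Derivation:
t=0: [74, 7, 73, 22, 81, 123, 108, 38, 122]
t=1: [77, 50, 59, 57, 79, 49, 101, 66, 83]
t=2: [17, 30, 7, 41, 21, 31, 30, 44, 24]
t=3: [117, 91, 106, 107, 119, 95, 132, 111, 122]
t=4: [50, 51, 49, 53, 50, 52, 52, 54, 51]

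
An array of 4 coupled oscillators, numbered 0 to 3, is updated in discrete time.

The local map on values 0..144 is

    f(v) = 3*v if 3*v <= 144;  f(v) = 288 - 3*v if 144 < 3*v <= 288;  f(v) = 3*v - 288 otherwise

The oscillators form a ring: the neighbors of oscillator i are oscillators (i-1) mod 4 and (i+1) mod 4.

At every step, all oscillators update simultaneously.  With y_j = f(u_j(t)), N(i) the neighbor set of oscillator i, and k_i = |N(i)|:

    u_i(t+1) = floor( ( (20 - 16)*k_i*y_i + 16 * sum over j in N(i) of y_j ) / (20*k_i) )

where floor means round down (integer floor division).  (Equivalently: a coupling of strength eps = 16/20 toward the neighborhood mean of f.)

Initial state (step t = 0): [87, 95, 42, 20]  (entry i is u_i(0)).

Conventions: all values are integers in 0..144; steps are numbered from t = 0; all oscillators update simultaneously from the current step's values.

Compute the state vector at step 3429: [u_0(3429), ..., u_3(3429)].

Simulating step by step:
t=0: [87, 95, 42, 20]
t=1: [30, 61, 50, 73]
t=2: [87, 112, 97, 105]
t=3: [35, 21, 30, 17]
t=4: [66, 90, 63, 88]
t=5: [34, 79, 36, 80]
t=6: [60, 94, 61, 93]
t=7: [27, 86, 27, 87]
t=8: [39, 70, 39, 70]
t=9: [85, 109, 85, 109]
t=10: [37, 34, 37, 34]
t=11: [103, 109, 103, 109]
t=12: [35, 24, 35, 24]
t=13: [78, 98, 78, 98]
t=14: [15, 44, 15, 44]
t=15: [114, 62, 114, 62]
t=16: [92, 63, 92, 63]
t=17: [81, 29, 81, 29]
t=18: [78, 53, 78, 53]
t=19: [114, 69, 114, 69]
t=20: [75, 59, 75, 59]
t=21: [101, 72, 101, 72]
t=22: [60, 26, 60, 26]
t=23: [84, 102, 84, 102]
t=24: [21, 32, 21, 32]
t=25: [89, 69, 89, 69]
t=26: [69, 33, 69, 33]
t=27: [95, 84, 95, 84]
t=28: [29, 9, 29, 9]
t=29: [39, 75, 39, 75]
t=30: [73, 106, 73, 106]
t=31: [37, 61, 37, 61]
t=32: [106, 109, 106, 109]
t=33: [37, 31, 37, 31]
t=34: [96, 107, 96, 107]
t=35: [26, 6, 26, 6]
t=36: [30, 66, 30, 66]
t=37: [90, 90, 90, 90]
t=38: [18, 18, 18, 18]
t=39: [54, 54, 54, 54]
t=40: [126, 126, 126, 126]
t=41: [90, 90, 90, 90]

Answer: [90, 90, 90, 90]
Key observation: The state at step 37, [90, 90, 90, 90], reappears at step 41: the system is in a cycle of period 4 from step 37 on.  Therefore the state at step 3429 equals the state at step 37 + ((3429 - 37) mod 4) = 37, which is [90, 90, 90, 90].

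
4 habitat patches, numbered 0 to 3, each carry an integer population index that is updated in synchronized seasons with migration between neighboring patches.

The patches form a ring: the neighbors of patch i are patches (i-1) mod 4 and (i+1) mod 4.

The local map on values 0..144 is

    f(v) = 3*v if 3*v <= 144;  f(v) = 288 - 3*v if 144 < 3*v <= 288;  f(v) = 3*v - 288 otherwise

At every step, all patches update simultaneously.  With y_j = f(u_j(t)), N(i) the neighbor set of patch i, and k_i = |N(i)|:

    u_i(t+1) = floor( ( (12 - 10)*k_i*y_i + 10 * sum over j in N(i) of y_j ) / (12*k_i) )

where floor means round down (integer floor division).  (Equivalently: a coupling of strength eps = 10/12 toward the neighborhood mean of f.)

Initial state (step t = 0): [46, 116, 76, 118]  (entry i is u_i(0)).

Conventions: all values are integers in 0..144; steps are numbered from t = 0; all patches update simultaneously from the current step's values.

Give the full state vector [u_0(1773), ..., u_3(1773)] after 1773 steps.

Answer: [72, 72, 72, 72]
Key observation: The state at step 20, [72, 72, 72, 72], reappears at step 21: the system is in a cycle of period 1 from step 20 on.  Therefore the state at step 1773 equals the state at step 20 + ((1773 - 20) mod 1) = 20, which is [72, 72, 72, 72].

Derivation:
t=0: [46, 116, 76, 118]
t=1: [75, 92, 62, 93]
t=2: [19, 70, 25, 70]
t=3: [74, 68, 77, 68]
t=4: [81, 65, 79, 65]
t=5: [85, 55, 86, 55]
t=6: [108, 46, 107, 46]
t=7: [121, 51, 120, 51]
t=8: [125, 83, 124, 83]
t=9: [47, 77, 46, 77]
t=10: [71, 125, 70, 125]
t=11: [85, 78, 85, 78]
t=12: [50, 36, 50, 36]
t=13: [113, 133, 113, 133]
t=14: [101, 61, 101, 61]
t=15: [90, 30, 90, 30]
t=16: [78, 30, 78, 30]
t=17: [84, 60, 84, 60]
t=18: [96, 48, 96, 48]
t=19: [120, 24, 120, 24]
t=20: [72, 72, 72, 72]
t=21: [72, 72, 72, 72]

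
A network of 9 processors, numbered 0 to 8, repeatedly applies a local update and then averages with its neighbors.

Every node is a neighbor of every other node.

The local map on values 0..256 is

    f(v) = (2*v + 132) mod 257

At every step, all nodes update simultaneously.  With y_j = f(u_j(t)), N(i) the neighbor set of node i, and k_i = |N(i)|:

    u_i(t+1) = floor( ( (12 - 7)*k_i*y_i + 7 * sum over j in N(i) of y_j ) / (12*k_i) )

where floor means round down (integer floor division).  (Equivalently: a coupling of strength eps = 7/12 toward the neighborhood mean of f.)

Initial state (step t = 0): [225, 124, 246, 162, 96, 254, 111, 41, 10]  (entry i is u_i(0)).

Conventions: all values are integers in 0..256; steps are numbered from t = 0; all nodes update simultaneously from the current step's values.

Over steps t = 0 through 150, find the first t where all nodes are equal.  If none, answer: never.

Answer: 12
Key observation: Synchronization is absorbing here: once all nodes are equal they stay equal, and step 12 is the first all-equal step.

Derivation:
t=0: [225, 124, 246, 162, 96, 254, 111, 41, 10]  (not all equal)
t=1: [107, 126, 122, 152, 107, 127, 117, 157, 136]  (not all equal)
t=2: [116, 129, 126, 147, 116, 130, 123, 150, 136]  (not all equal)
t=3: [125, 134, 132, 147, 125, 135, 130, 149, 139]  (not all equal)
t=4: [138, 144, 143, 153, 138, 145, 141, 154, 147]  (not all equal)
t=5: [159, 164, 163, 170, 159, 164, 161, 170, 166]  (not all equal)
t=6: [199, 203, 202, 207, 199, 203, 200, 207, 204]  (not all equal)
t=7: [20, 23, 22, 26, 20, 23, 21, 26, 24]  (not all equal)
t=8: [175, 177, 177, 179, 175, 177, 176, 179, 178]  (not all equal)
t=9: [227, 229, 229, 230, 227, 229, 228, 230, 229]  (not all equal)
t=10: [74, 75, 75, 76, 74, 75, 74, 76, 75]  (not all equal)
t=11: [24, 24, 24, 25, 24, 24, 24, 25, 24]  (not all equal)
t=12: [180, 180, 180, 180, 180, 180, 180, 180, 180]  (all equal)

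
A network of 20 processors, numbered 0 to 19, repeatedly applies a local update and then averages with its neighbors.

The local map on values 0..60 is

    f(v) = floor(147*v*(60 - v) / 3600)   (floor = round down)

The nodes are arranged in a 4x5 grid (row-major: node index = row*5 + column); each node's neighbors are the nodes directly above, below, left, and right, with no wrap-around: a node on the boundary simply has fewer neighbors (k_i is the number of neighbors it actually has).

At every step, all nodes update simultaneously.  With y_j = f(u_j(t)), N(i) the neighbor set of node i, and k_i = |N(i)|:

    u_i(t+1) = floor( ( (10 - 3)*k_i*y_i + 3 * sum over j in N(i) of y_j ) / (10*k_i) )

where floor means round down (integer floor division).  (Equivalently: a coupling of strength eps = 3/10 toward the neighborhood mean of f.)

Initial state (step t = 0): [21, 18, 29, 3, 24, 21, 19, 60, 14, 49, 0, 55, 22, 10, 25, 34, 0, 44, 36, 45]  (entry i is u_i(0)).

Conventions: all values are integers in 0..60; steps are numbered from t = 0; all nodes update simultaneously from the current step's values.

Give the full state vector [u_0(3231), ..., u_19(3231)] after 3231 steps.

Simulating step by step:
t=0: [21, 18, 29, 3, 24, 21, 19, 60, 14, 49, 0, 55, 22, 10, 25, 34, 0, 44, 36, 45]
t=1: [32, 31, 28, 13, 28, 29, 27, 9, 21, 25, 8, 12, 28, 23, 31, 25, 7, 26, 32, 29]
t=2: [36, 36, 33, 27, 34, 34, 33, 23, 31, 35, 20, 23, 33, 34, 35, 29, 19, 33, 35, 36]
t=3: [35, 35, 35, 36, 35, 35, 35, 34, 35, 35, 33, 33, 35, 35, 35, 34, 32, 35, 35, 35]
t=4: [35, 35, 35, 35, 35, 35, 35, 35, 35, 35, 35, 35, 35, 35, 35, 36, 35, 35, 35, 35]
t=5: [35, 35, 35, 35, 35, 35, 35, 35, 35, 35, 35, 35, 35, 35, 35, 35, 35, 35, 35, 35]
t=6: [35, 35, 35, 35, 35, 35, 35, 35, 35, 35, 35, 35, 35, 35, 35, 35, 35, 35, 35, 35]

Answer: [35, 35, 35, 35, 35, 35, 35, 35, 35, 35, 35, 35, 35, 35, 35, 35, 35, 35, 35, 35]
Key observation: The state at step 5, [35, 35, 35, 35, 35, 35, 35, 35, 35, 35, 35, 35, 35, 35, 35, 35, 35, 35, 35, 35], reappears at step 6: the system is in a cycle of period 1 from step 5 on.  Therefore the state at step 3231 equals the state at step 5 + ((3231 - 5) mod 1) = 5, which is [35, 35, 35, 35, 35, 35, 35, 35, 35, 35, 35, 35, 35, 35, 35, 35, 35, 35, 35, 35].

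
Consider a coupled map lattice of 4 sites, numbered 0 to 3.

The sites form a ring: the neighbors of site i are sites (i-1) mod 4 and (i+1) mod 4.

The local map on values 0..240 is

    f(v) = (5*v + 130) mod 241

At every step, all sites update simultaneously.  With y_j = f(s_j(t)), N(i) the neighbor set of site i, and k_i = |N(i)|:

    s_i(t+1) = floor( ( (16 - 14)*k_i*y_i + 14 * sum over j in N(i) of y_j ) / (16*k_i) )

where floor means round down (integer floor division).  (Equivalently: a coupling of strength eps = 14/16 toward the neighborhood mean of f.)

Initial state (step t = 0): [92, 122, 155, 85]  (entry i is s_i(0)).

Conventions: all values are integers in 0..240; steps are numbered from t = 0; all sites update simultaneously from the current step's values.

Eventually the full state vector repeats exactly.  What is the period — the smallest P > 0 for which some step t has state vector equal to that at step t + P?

Answer: 16
Key observation: The state at step 38, [106, 196, 106, 196], reappears at step 54 — and no state repeats earlier — so the cycle the system enters has period 16.

Derivation:
t=0: [92, 122, 155, 85]
t=1: [52, 129, 62, 136]
t=2: [79, 158, 85, 163]
t=3: [188, 75, 192, 78]
t=4: [39, 104, 42, 106]
t=5: [161, 101, 163, 102]
t=6: [162, 209, 163, 209]
t=7: [211, 218, 212, 218]
t=8: [40, 197, 41, 197]
t=9: [143, 98, 143, 98]
t=10: [136, 124, 136, 124]
t=11: [34, 79, 34, 79]
t=12: [45, 57, 45, 57]
t=13: [166, 121, 166, 121]
t=14: [40, 208, 40, 208]
t=15: [191, 103, 191, 103]
t=16: [157, 126, 157, 126]
t=17: [56, 172, 56, 172]
t=18: [43, 151, 43, 151]
t=19: [154, 111, 154, 111]
t=20: [199, 180, 199, 180]
t=21: [77, 149, 77, 149]
t=22: [137, 47, 137, 47]
t=23: [120, 96, 120, 96]
t=24: [112, 22, 112, 22]
t=25: [236, 212, 236, 212]
t=26: [210, 120, 210, 120]
t=27: [33, 189, 33, 189]
t=28: [103, 61, 103, 61]
t=29: [190, 166, 190, 166]
t=30: [221, 131, 221, 131]
t=31: [58, 34, 58, 34]
t=32: [74, 164, 74, 164]
t=33: [200, 44, 200, 44]
t=34: [116, 158, 116, 158]
t=35: [200, 224, 200, 224]
t=36: [60, 150, 60, 150]
t=37: [161, 185, 161, 185]
t=38: [106, 196, 106, 196]
t=39: [150, 174, 150, 174]
t=40: [51, 141, 51, 141]
t=41: [116, 140, 116, 140]
t=42: [122, 212, 122, 212]
t=43: [199, 43, 199, 43]
t=44: [111, 153, 111, 153]
t=45: [175, 199, 175, 199]
t=46: [146, 56, 146, 56]
t=47: [165, 141, 165, 141]
t=48: [127, 217, 127, 217]
t=49: [14, 38, 14, 38]
t=50: [94, 184, 94, 184]
t=51: [90, 114, 90, 114]
t=52: [203, 113, 203, 113]
t=53: [209, 185, 209, 185]
t=54: [106, 196, 106, 196]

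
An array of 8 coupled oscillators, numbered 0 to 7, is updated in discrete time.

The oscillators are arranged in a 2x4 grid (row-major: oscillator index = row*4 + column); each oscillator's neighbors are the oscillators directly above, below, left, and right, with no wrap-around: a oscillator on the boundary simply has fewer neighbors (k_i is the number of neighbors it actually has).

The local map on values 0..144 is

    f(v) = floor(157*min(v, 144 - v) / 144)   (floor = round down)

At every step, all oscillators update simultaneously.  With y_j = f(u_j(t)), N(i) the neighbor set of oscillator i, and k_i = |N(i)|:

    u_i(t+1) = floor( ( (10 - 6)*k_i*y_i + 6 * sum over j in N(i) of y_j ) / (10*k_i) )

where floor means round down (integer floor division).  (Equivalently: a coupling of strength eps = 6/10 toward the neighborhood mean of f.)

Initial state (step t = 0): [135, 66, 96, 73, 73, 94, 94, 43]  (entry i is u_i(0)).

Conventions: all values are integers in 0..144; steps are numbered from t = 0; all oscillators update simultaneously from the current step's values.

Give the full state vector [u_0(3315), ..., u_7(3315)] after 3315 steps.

Answer: [74, 74, 75, 75, 74, 74, 75, 75]
Key observation: The state at step 7, [74, 74, 75, 75, 74, 74, 75, 75], reappears at step 9: the system is in a cycle of period 2 from step 7 on.  Therefore the state at step 3315 equals the state at step 7 + ((3315 - 7) mod 2) = 7, which is [74, 74, 75, 75, 74, 74, 75, 75].

Derivation:
t=0: [135, 66, 96, 73, 73, 94, 94, 43]
t=1: [48, 51, 61, 60, 49, 62, 52, 57]
t=2: [53, 59, 61, 64, 56, 59, 61, 61]
t=3: [60, 63, 66, 67, 60, 63, 65, 66]
t=4: [65, 68, 70, 71, 65, 67, 70, 71]
t=5: [71, 73, 75, 76, 70, 73, 75, 76]
t=6: [76, 76, 75, 74, 76, 76, 75, 74]
t=7: [74, 74, 75, 75, 74, 74, 75, 75]
t=8: [76, 75, 75, 75, 76, 75, 75, 75]
t=9: [74, 74, 75, 75, 74, 74, 75, 75]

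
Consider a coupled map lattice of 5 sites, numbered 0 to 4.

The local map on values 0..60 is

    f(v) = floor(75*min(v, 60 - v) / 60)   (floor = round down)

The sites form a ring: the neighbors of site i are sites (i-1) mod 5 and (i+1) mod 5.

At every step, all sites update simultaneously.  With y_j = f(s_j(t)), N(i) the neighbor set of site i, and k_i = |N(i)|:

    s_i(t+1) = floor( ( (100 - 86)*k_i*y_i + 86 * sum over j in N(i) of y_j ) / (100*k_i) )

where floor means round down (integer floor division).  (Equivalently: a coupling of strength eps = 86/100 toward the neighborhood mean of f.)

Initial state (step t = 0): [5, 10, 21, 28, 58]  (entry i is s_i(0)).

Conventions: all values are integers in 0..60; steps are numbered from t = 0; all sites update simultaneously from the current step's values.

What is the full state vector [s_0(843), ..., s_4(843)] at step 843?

Simulating step by step:
t=0: [5, 10, 21, 28, 58]
t=1: [6, 15, 23, 16, 17]
t=2: [17, 17, 20, 23, 14]
t=3: [19, 22, 24, 21, 23]
t=4: [26, 26, 26, 28, 24]
t=5: [31, 32, 33, 31, 33]
t=6: [34, 34, 35, 33, 35]
t=7: [31, 31, 32, 31, 32]
t=8: [35, 35, 35, 35, 35]
t=9: [31, 31, 31, 31, 31]
t=10: [36, 36, 36, 36, 36]
t=11: [30, 30, 30, 30, 30]
t=12: [37, 37, 37, 37, 37]
t=13: [28, 28, 28, 28, 28]
t=14: [35, 35, 35, 35, 35]

Answer: [31, 31, 31, 31, 31]
Key observation: The state at step 8, [35, 35, 35, 35, 35], reappears at step 14: the system is in a cycle of period 6 from step 8 on.  Therefore the state at step 843 equals the state at step 8 + ((843 - 8) mod 6) = 9, which is [31, 31, 31, 31, 31].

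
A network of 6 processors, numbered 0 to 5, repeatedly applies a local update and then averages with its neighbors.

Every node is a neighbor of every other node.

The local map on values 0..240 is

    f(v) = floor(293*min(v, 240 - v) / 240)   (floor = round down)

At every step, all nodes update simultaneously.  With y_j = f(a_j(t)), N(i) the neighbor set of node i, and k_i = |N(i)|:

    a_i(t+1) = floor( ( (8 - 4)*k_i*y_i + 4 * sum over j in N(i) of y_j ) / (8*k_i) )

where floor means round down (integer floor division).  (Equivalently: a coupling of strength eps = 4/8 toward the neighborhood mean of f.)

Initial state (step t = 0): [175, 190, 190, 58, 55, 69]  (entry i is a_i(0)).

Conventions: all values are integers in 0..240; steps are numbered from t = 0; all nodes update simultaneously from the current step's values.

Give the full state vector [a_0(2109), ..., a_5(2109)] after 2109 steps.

Simulating step by step:
t=0: [175, 190, 190, 58, 55, 69]
t=1: [73, 66, 66, 70, 69, 75]
t=2: [86, 82, 82, 84, 84, 87]
t=3: [103, 101, 101, 102, 102, 103]
t=4: [124, 123, 123, 124, 124, 124]
t=5: [141, 141, 141, 141, 141, 141]
t=6: [120, 120, 120, 120, 120, 120]
t=7: [146, 146, 146, 146, 146, 146]
t=8: [114, 114, 114, 114, 114, 114]
t=9: [139, 139, 139, 139, 139, 139]
t=10: [123, 123, 123, 123, 123, 123]
t=11: [142, 142, 142, 142, 142, 142]
t=12: [119, 119, 119, 119, 119, 119]
t=13: [145, 145, 145, 145, 145, 145]
t=14: [115, 115, 115, 115, 115, 115]
t=15: [140, 140, 140, 140, 140, 140]
t=16: [122, 122, 122, 122, 122, 122]
t=17: [144, 144, 144, 144, 144, 144]
t=18: [117, 117, 117, 117, 117, 117]
t=19: [142, 142, 142, 142, 142, 142]

Answer: [145, 145, 145, 145, 145, 145]
Key observation: The state at step 11, [142, 142, 142, 142, 142, 142], reappears at step 19: the system is in a cycle of period 8 from step 11 on.  Therefore the state at step 2109 equals the state at step 11 + ((2109 - 11) mod 8) = 13, which is [145, 145, 145, 145, 145, 145].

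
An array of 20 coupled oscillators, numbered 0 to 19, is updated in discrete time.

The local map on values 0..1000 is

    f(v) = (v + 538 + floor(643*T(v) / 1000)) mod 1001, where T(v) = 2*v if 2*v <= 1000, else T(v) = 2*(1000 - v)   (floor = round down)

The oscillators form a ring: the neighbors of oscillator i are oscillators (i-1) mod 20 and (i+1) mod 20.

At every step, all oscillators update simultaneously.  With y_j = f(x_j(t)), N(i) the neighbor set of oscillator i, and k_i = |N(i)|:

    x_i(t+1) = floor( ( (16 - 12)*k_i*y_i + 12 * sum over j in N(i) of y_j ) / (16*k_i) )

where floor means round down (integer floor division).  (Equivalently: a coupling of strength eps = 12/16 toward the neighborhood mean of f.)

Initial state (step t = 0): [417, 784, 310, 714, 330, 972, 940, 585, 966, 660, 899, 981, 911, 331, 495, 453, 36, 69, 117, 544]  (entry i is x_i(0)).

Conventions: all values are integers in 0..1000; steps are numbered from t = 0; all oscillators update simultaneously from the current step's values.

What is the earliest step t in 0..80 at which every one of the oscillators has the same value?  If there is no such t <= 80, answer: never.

Simulating step by step:
t=0: [417, 784, 310, 714, 330, 972, 940, 585, 966, 660, 899, 981, 911, 331, 495, 453, 36, 69, 117, 544]  (not all equal)
t=1: [596, 425, 517, 355, 508, 453, 588, 576, 619, 575, 582, 558, 453, 534, 491, 626, 630, 708, 712, 652]  (not all equal)
t=2: [592, 624, 489, 594, 514, 642, 624, 651, 654, 652, 659, 626, 642, 629, 657, 648, 634, 627, 625, 635]  (not all equal)
t=3: [645, 651, 649, 661, 653, 654, 639, 638, 635, 634, 638, 638, 642, 638, 638, 637, 640, 642, 642, 646]  (not all equal)
t=4: [637, 637, 635, 635, 634, 637, 638, 640, 640, 640, 640, 639, 639, 639, 640, 639, 639, 639, 638, 638]  (not all equal)
t=5: [640, 640, 640, 641, 640, 640, 639, 639, 639, 639, 639, 639, 640, 639, 639, 639, 640, 640, 640, 640]  (not all equal)
t=6: [639, 639, 639, 639, 639, 639, 639, 640, 640, 640, 640, 639, 639, 639, 640, 639, 639, 639, 639, 639]  (not all equal)
t=7: [640, 640, 640, 640, 640, 640, 639, 639, 639, 639, 639, 639, 640, 639, 639, 639, 640, 640, 640, 640]  (not all equal)
t=8: [639, 639, 639, 639, 639, 639, 639, 640, 640, 640, 640, 639, 639, 639, 640, 639, 639, 639, 639, 639]  (not all equal)

Answer: never
Key observation: The state at step 6 reappears at step 8 — the system is in a cycle of period 2 from step 6 on.  No step 0..8 is synchronized, and the cycle repeats forever, so no step up to 80 (or ever) has all oscillators equal.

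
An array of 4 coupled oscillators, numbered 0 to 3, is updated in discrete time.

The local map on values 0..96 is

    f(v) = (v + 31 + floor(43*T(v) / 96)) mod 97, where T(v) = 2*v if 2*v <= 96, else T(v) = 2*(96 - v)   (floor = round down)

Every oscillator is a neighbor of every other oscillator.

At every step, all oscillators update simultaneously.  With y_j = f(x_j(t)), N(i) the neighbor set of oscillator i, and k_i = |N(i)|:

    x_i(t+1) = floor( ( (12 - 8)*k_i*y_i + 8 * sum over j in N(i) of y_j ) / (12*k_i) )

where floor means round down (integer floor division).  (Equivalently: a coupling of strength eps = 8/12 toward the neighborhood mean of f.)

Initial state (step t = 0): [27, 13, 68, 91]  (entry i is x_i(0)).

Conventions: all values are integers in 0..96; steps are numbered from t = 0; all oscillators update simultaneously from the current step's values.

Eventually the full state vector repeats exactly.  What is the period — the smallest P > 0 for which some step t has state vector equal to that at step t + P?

Simulating step by step:
t=0: [27, 13, 68, 91]
t=1: [52, 49, 45, 46]
t=2: [22, 22, 22, 22]
t=3: [72, 72, 72, 72]
t=4: [27, 27, 27, 27]
t=5: [82, 82, 82, 82]
t=6: [28, 28, 28, 28]
t=7: [84, 84, 84, 84]
t=8: [28, 28, 28, 28]

Answer: 2
Key observation: The state at step 6, [28, 28, 28, 28], reappears at step 8 — and no state repeats earlier — so the cycle the system enters has period 2.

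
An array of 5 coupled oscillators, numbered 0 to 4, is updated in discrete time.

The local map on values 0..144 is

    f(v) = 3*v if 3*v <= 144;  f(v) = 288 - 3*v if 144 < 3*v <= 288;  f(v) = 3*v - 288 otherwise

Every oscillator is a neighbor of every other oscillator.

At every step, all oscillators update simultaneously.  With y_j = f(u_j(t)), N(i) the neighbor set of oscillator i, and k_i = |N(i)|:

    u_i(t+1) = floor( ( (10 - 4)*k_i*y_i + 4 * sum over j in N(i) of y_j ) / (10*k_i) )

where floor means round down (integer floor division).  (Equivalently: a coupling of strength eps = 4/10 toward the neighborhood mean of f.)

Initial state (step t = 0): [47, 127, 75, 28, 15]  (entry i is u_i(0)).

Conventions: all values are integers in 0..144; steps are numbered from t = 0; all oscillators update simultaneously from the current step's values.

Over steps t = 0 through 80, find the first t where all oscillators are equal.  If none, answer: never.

Answer: never
Key observation: The state at step 18 reappears at step 23 — the system is in a cycle of period 5 from step 18 on.  No step 0..23 is synchronized, and the cycle repeats forever, so no step up to 80 (or ever) has all oscillators equal.

Derivation:
t=0: [47, 127, 75, 28, 15]  (not all equal)
t=1: [113, 89, 74, 84, 65]  (not all equal)
t=2: [52, 37, 59, 44, 73]  (not all equal)
t=3: [121, 111, 111, 121, 90]  (not all equal)
t=4: [63, 48, 48, 63, 34]  (not all equal)
t=5: [108, 130, 130, 108, 109]  (not all equal)
t=6: [49, 82, 82, 49, 51]  (not all equal)
t=7: [120, 71, 71, 120, 117]  (not all equal)
t=8: [71, 73, 73, 71, 67]  (not all equal)
t=9: [75, 72, 72, 75, 81]  (not all equal)
t=10: [63, 67, 67, 63, 54]  (not all equal)
t=11: [99, 93, 93, 99, 112]  (not all equal)
t=12: [12, 12, 12, 12, 32]  (not all equal)
t=13: [42, 42, 42, 42, 72]  (not all equal)
t=14: [120, 120, 120, 120, 93]  (not all equal)
t=15: [65, 65, 65, 65, 34]  (not all equal)
t=16: [93, 93, 93, 93, 98]  (not all equal)
t=17: [8, 8, 8, 8, 7]  (not all equal)
t=18: [23, 23, 23, 23, 22]  (not all equal)
t=19: [68, 68, 68, 68, 67]  (not all equal)
t=20: [84, 84, 84, 84, 85]  (not all equal)
t=21: [35, 35, 35, 35, 34]  (not all equal)
t=22: [104, 104, 104, 104, 103]  (not all equal)
t=23: [23, 23, 23, 23, 22]  (not all equal)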